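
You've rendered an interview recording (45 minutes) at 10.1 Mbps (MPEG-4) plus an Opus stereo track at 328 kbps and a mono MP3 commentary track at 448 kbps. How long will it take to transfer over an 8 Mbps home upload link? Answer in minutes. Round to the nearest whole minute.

61 minutes

45 min = 2700 s
Audio total: 328 + 448 = 776 kbps = 0.776 Mbps.
Total bitrate: 10.876 Mbps.
File: 10.876 Mbps × 2700 s = 29365.2 Mb.
At 8 Mbps: 29365.2 / 8 = 3670.7 s ≈ 61.2 minutes.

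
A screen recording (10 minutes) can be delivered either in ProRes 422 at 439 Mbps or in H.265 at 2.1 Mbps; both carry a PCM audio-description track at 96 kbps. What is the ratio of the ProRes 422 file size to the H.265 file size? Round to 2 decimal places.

10 min = 600 s
Audio: 96 kbps = 0.096 Mbps.
ProRes 422: 439.096 Mbps × 600 s = 263457.6 Mb = 30.671 GiB.
H.265: 2.196 Mbps × 600 s = 1317.6 Mb = 0.153 GiB.
Ratio: 30.671 / 0.153 = 199.953.

199.95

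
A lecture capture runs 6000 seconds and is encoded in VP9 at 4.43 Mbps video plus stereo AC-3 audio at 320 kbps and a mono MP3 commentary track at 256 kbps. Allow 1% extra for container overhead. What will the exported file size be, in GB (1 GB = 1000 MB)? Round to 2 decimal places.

Audio total: 320 + 256 = 576 kbps = 0.576 Mbps.
Total bitrate: 4.43 + 0.576 = 5.006 Mbps.
Stream data: 5.006 Mbps × 6000 s = 30036.0 Mb.
With 1% container overhead: ×1.01.
30,336 Mb ÷ 8 = 3,792 MB → 3.792 GB.

3.79 GB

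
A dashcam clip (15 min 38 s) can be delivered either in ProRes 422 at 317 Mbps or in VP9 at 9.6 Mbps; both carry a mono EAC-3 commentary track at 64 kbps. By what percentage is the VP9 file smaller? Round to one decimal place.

15 min 38 s = 938 s
Audio: 64 kbps = 0.064 Mbps.
ProRes 422: 317.064 Mbps × 938 s = 297406.0 Mb = 34.623 GiB.
VP9: 9.664 Mbps × 938 s = 9064.8 Mb = 1.055 GiB.
Reduction: (1 − 1.055/34.623) × 100 = 96.95%.

97.0%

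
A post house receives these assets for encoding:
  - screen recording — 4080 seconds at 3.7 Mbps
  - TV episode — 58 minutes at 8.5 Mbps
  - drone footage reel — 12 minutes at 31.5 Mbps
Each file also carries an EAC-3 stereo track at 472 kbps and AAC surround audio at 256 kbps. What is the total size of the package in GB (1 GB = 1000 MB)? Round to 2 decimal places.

Audio total: 472 + 256 = 728 kbps = 0.728 Mbps.
screen recording: 4.428 Mbps × 4080 s = 18066.2 Mb
TV episode: 9.228 Mbps × 3480 s = 32113.4 Mb
drone footage reel: 32.228 Mbps × 720 s = 23204.2 Mb
Total: 73383.8 Mb = 9173.0 MB.
= 9.173 GB.

9.17 GB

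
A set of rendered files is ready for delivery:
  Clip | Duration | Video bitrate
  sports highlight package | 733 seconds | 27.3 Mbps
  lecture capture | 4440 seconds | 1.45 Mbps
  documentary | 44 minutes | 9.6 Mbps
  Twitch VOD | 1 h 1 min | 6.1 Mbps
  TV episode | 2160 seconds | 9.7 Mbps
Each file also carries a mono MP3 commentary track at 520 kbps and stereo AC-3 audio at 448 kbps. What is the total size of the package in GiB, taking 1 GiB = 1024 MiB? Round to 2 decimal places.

Audio total: 520 + 448 = 968 kbps = 0.968 Mbps.
sports highlight package: 28.268 Mbps × 733 s = 20720.4 Mb
lecture capture: 2.418 Mbps × 4440 s = 10735.9 Mb
documentary: 10.568 Mbps × 2640 s = 27899.5 Mb
Twitch VOD: 7.068 Mbps × 3660 s = 25868.9 Mb
TV episode: 10.668 Mbps × 2160 s = 23042.9 Mb
Total: 108267.6 Mb = 13533.5 MB.
= 12.60 GiB.

12.60 GiB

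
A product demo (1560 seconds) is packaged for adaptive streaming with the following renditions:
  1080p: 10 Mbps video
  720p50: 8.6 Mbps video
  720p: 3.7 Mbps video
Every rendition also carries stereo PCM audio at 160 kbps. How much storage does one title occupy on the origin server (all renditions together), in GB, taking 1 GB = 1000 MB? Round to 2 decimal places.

4.44 GB

Audio: 160 kbps = 0.160 Mbps.
Sum of rendition bitrates: (10+0.160) + (8.6+0.160) + (3.7+0.160) = 22.780 Mbps.
× 1560 s = 35,537 Mb = 4,442 MB = 4.442 GB.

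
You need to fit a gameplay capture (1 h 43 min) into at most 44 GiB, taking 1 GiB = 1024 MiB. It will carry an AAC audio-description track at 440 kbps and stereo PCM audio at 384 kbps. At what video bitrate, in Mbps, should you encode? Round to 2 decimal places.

60.33 Mbps

Budget: 44 GiB = 377957.1 Mb.
1 h 43 min = 103 min = 6180 s
Total bitrate budget: 377957.1 Mb / 6180 s = 61.158 Mbps.
Audio total: 440 + 384 = 824 kbps = 0.824 Mbps.
Video: 61.158 − 0.824 = 60.334 Mbps.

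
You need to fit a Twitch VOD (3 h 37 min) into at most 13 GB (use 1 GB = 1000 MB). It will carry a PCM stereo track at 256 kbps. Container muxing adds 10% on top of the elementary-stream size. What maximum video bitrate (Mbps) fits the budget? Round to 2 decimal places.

Budget: 13 GB = 104000.0 Mb.
Stream payload after overhead: 104000.0 / 1.10 = 94545.5 Mb.
3 h 37 min = 217 min = 13020 s
Total bitrate budget: 94545.5 Mb / 13020 s = 7.262 Mbps.
Audio: 256 kbps = 0.256 Mbps.
Video: 7.262 − 0.256 = 7.006 Mbps.

7.01 Mbps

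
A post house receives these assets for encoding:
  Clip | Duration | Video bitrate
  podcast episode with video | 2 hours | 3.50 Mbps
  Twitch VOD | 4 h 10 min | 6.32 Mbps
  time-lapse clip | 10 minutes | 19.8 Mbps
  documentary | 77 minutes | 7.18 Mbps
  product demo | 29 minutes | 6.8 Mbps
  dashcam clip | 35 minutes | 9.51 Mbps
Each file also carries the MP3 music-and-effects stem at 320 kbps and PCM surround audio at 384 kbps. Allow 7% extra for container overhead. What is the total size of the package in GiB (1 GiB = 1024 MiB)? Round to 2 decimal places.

27.26 GiB

Audio total: 320 + 384 = 704 kbps = 0.704 Mbps.
podcast episode with video: 4.204 Mbps × 7200 s × 1.07 = 32387.6 Mb
Twitch VOD: 7.024 Mbps × 15000 s × 1.07 = 112735.2 Mb
time-lapse clip: 20.504 Mbps × 600 s × 1.07 = 13163.6 Mb
documentary: 7.884 Mbps × 4620 s × 1.07 = 38973.8 Mb
product demo: 7.504 Mbps × 1740 s × 1.07 = 13970.9 Mb
dashcam clip: 10.214 Mbps × 2100 s × 1.07 = 22950.9 Mb
Total: 234182.0 Mb = 29272.7 MB.
= 27.26 GiB.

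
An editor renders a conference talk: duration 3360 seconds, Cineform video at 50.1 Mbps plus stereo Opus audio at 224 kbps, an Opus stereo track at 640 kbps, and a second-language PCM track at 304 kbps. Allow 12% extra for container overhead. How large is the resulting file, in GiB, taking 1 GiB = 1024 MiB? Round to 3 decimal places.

22.460 GiB

Audio total: 224 + 640 + 304 = 1168 kbps = 1.168 Mbps.
Total bitrate: 50.1 + 1.168 = 51.268 Mbps.
Stream data: 51.268 Mbps × 3360 s = 172260.5 Mb.
With 12% container overhead: ×1.12.
192,932 Mb = 24,116,467,200 bytes ÷ 1,073,741,824 = 22.46 GiB.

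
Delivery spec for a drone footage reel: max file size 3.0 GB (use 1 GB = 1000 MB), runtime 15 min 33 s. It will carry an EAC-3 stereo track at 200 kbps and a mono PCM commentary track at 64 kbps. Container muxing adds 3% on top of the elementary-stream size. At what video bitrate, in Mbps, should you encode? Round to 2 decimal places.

24.71 Mbps

Budget: 3.0 GB = 24000.0 Mb.
Stream payload after overhead: 24000.0 / 1.03 = 23301.0 Mb.
15 min 33 s = 933 s
Total bitrate budget: 23301.0 Mb / 933 s = 24.974 Mbps.
Audio total: 200 + 64 = 264 kbps = 0.264 Mbps.
Video: 24.974 − 0.264 = 24.710 Mbps.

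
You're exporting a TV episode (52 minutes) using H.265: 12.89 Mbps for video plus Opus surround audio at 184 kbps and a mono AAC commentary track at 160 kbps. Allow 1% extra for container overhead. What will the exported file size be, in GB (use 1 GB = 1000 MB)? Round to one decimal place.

52 min = 3120 s
Audio total: 184 + 160 = 344 kbps = 0.344 Mbps.
Total bitrate: 12.89 + 0.344 = 13.234 Mbps.
Stream data: 13.234 Mbps × 3120 s = 41290.1 Mb.
With 1% container overhead: ×1.01.
41,703 Mb ÷ 8 = 5,213 MB → 5.213 GB.

5.2 GB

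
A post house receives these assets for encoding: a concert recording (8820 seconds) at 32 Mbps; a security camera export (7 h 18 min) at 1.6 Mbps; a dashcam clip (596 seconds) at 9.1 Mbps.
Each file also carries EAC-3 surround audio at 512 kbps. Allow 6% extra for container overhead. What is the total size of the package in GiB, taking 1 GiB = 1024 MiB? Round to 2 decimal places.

Audio: 512 kbps = 0.512 Mbps.
concert recording: 32.512 Mbps × 8820 s × 1.06 = 303961.2 Mb
security camera export: 2.112 Mbps × 26280 s × 1.06 = 58833.6 Mb
dashcam clip: 9.612 Mbps × 596 s × 1.06 = 6072.5 Mb
Total: 368867.2 Mb = 46108.4 MB.
= 42.94 GiB.

42.94 GiB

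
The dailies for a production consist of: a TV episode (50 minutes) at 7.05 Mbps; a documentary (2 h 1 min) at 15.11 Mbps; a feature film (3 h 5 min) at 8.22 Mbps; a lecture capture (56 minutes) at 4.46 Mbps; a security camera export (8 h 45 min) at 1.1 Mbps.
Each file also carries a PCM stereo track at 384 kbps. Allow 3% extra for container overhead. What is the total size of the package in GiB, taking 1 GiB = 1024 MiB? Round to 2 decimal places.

35.17 GiB

Audio: 384 kbps = 0.384 Mbps.
TV episode: 7.434 Mbps × 3000 s × 1.03 = 22971.1 Mb
documentary: 15.494 Mbps × 7260 s × 1.03 = 115861.0 Mb
feature film: 8.604 Mbps × 11100 s × 1.03 = 98369.5 Mb
lecture capture: 4.844 Mbps × 3360 s × 1.03 = 16764.1 Mb
security camera export: 1.484 Mbps × 31500 s × 1.03 = 48148.4 Mb
Total: 302114.1 Mb = 37764.3 MB.
= 35.17 GiB.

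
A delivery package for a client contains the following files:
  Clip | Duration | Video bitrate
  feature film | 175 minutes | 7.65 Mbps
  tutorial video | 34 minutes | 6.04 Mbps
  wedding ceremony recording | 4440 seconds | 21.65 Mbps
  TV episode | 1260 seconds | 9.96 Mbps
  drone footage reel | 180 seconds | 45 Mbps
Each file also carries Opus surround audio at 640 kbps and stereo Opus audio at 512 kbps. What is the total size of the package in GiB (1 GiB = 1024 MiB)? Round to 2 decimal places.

Audio total: 640 + 512 = 1152 kbps = 1.152 Mbps.
feature film: 8.802 Mbps × 10500 s = 92421.0 Mb
tutorial video: 7.192 Mbps × 2040 s = 14671.7 Mb
wedding ceremony recording: 22.802 Mbps × 4440 s = 101240.9 Mb
TV episode: 11.112 Mbps × 1260 s = 14001.1 Mb
drone footage reel: 46.152 Mbps × 180 s = 8307.4 Mb
Total: 230642.0 Mb = 28830.3 MB.
= 26.85 GiB.

26.85 GiB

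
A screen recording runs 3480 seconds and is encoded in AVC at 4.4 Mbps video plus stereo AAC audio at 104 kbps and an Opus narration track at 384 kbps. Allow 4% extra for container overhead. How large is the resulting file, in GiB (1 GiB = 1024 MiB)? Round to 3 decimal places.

Audio total: 104 + 384 = 488 kbps = 0.488 Mbps.
Total bitrate: 4.4 + 0.488 = 4.888 Mbps.
Stream data: 4.888 Mbps × 3480 s = 17010.2 Mb.
With 4% container overhead: ×1.04.
17,691 Mb = 2,211,331,200 bytes ÷ 1,073,741,824 = 2.059 GiB.

2.059 GiB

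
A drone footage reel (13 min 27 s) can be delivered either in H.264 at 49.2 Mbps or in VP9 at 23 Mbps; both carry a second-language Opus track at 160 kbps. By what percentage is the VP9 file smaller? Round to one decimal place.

13 min 27 s = 807 s
Audio: 160 kbps = 0.160 Mbps.
H.264: 49.360 Mbps × 807 s = 39833.5 Mb = 4.979 GB.
VP9: 23.160 Mbps × 807 s = 18690.1 Mb = 2.336 GB.
Reduction: (1 − 2.336/4.979) × 100 = 53.08%.

53.1%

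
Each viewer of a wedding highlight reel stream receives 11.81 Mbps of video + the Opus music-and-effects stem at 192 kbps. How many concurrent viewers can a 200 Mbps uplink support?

16

Audio: 192 kbps = 0.192 Mbps.
Per-viewer media rate: 12.002 Mbps.
200 Mbps = 200.0 Mbps; 200.0 / 12.002 = 16.66 → 16 viewers.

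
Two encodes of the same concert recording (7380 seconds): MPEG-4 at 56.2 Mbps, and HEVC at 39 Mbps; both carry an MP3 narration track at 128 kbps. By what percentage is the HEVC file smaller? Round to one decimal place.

Audio: 128 kbps = 0.128 Mbps.
MPEG-4: 56.328 Mbps × 7380 s = 415700.6 Mb = 51.963 GB.
HEVC: 39.128 Mbps × 7380 s = 288764.6 Mb = 36.096 GB.
Reduction: (1 − 36.096/51.963) × 100 = 30.54%.

30.5%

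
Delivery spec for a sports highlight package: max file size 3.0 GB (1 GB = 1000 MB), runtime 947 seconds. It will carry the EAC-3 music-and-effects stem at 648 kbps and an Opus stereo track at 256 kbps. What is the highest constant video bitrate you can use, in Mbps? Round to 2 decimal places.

Budget: 3.0 GB = 24000.0 Mb.
Total bitrate budget: 24000.0 Mb / 947 s = 25.343 Mbps.
Audio total: 648 + 256 = 904 kbps = 0.904 Mbps.
Video: 25.343 − 0.904 = 24.439 Mbps.

24.44 Mbps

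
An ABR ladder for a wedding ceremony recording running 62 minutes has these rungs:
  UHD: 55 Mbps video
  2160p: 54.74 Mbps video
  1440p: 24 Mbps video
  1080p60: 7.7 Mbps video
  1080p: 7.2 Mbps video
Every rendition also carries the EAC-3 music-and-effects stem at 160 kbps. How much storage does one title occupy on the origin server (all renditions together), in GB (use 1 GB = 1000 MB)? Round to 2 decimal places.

69.49 GB

62 min = 3720 s
Audio: 160 kbps = 0.160 Mbps.
Sum of rendition bitrates: (55+0.160) + (54.74+0.160) + (24+0.160) + (7.7+0.160) + (7.2+0.160) = 149.440 Mbps.
× 3720 s = 555,917 Mb = 69,490 MB = 69.49 GB.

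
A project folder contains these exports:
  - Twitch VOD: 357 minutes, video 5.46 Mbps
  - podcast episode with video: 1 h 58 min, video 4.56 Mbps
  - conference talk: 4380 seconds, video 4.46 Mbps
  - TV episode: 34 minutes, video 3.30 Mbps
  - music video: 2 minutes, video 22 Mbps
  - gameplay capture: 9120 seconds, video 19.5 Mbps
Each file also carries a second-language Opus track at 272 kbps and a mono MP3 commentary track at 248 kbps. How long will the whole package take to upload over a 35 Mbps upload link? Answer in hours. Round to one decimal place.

3.0 hours

Audio total: 272 + 248 = 520 kbps = 0.520 Mbps.
Twitch VOD: 5.980 Mbps × 21420 s = 128091.6 Mb
podcast episode with video: 5.080 Mbps × 7080 s = 35966.4 Mb
conference talk: 4.980 Mbps × 4380 s = 21812.4 Mb
TV episode: 3.820 Mbps × 2040 s = 7792.8 Mb
music video: 22.520 Mbps × 120 s = 2702.4 Mb
gameplay capture: 20.020 Mbps × 9120 s = 182582.4 Mb
Total: 378948.0 Mb = 47368.5 MB.
At 35 Mbps: 378948.0 / 35 = 10827 s ≈ 3.01 hours.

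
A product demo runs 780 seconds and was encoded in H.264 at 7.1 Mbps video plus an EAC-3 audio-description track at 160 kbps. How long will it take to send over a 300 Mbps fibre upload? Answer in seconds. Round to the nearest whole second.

Audio: 160 kbps = 0.160 Mbps.
Total bitrate: 7.260 Mbps.
File: 7.260 Mbps × 780 s = 5662.8 Mb.
At 300 Mbps: 5662.8 / 300 = 18.9 s ≈ 18.9 seconds.

19 seconds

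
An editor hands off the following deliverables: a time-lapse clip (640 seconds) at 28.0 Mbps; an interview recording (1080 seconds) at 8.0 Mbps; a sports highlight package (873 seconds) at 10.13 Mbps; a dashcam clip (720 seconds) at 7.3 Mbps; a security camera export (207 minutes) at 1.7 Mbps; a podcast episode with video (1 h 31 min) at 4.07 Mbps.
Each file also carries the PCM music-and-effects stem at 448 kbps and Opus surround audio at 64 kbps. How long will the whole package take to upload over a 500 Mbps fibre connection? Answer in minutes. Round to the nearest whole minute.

Audio total: 448 + 64 = 512 kbps = 0.512 Mbps.
time-lapse clip: 28.512 Mbps × 640 s = 18247.7 Mb
interview recording: 8.512 Mbps × 1080 s = 9193.0 Mb
sports highlight package: 10.642 Mbps × 873 s = 9290.5 Mb
dashcam clip: 7.812 Mbps × 720 s = 5624.6 Mb
security camera export: 2.212 Mbps × 12420 s = 27473.0 Mb
podcast episode with video: 4.582 Mbps × 5460 s = 25017.7 Mb
Total: 94846.5 Mb = 11855.8 MB.
At 500 Mbps: 94846.5 / 500 = 190 s ≈ 3.16 minutes.

3 minutes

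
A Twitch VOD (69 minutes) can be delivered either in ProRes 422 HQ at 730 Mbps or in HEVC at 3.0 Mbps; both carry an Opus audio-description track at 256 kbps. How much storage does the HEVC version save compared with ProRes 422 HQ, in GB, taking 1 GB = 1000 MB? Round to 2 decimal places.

69 min = 4140 s
Audio: 256 kbps = 0.256 Mbps.
ProRes 422 HQ: 730.256 Mbps × 4140 s = 3023259.8 Mb = 377.907 GB.
HEVC: 3.256 Mbps × 4140 s = 13479.8 Mb = 1.685 GB.
Saving: 377.907 − 1.685 = 376.223 GB.

376.22 GB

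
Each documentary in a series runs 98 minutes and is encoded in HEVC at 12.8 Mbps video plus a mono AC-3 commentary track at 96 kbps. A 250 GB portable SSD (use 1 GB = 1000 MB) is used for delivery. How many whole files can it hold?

98 min = 5880 s
Audio: 96 kbps = 0.096 Mbps.
Total bitrate: 12.896 Mbps.
Per item: 12.896 Mbps × 5880 s = 75,828 Mb = 9,479 MB.
Capacity: 250 GB = 2,000,000 Mb; 26.38 items → 26 complete.

26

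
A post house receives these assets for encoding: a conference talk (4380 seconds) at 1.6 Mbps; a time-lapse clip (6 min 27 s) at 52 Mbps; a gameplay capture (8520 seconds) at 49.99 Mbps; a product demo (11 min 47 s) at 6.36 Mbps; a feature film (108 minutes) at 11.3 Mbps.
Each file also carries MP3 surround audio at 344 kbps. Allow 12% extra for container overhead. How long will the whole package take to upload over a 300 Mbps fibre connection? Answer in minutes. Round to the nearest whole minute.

33 minutes

Audio: 344 kbps = 0.344 Mbps.
conference talk: 1.944 Mbps × 4380 s × 1.12 = 9536.5 Mb
time-lapse clip: 52.344 Mbps × 387 s × 1.12 = 22688.0 Mb
gameplay capture: 50.334 Mbps × 8520 s × 1.12 = 480307.2 Mb
product demo: 6.704 Mbps × 707 s × 1.12 = 5308.5 Mb
feature film: 11.644 Mbps × 6480 s × 1.12 = 84507.5 Mb
Total: 602347.6 Mb = 75293.5 MB.
At 300 Mbps: 602347.6 / 300 = 2008 s ≈ 33.5 minutes.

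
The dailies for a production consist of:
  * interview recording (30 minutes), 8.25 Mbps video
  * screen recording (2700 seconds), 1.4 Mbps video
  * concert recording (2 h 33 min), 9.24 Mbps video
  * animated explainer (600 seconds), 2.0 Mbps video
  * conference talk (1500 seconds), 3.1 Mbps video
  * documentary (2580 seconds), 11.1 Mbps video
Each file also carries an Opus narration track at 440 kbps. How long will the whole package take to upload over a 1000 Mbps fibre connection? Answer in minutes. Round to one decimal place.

2.4 minutes

Audio: 440 kbps = 0.440 Mbps.
interview recording: 8.690 Mbps × 1800 s = 15642.0 Mb
screen recording: 1.840 Mbps × 2700 s = 4968.0 Mb
concert recording: 9.680 Mbps × 9180 s = 88862.4 Mb
animated explainer: 2.440 Mbps × 600 s = 1464.0 Mb
conference talk: 3.540 Mbps × 1500 s = 5310.0 Mb
documentary: 11.540 Mbps × 2580 s = 29773.2 Mb
Total: 146019.6 Mb = 18252.5 MB.
At 1000 Mbps: 146019.6 / 1000 = 146 s ≈ 2.43 minutes.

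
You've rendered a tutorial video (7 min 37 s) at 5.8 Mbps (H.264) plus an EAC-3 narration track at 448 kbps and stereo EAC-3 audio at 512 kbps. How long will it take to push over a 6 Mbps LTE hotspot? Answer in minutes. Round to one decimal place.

7 min 37 s = 457 s
Audio total: 448 + 512 = 960 kbps = 0.960 Mbps.
Total bitrate: 6.760 Mbps.
File: 6.760 Mbps × 457 s = 3089.3 Mb.
At 6 Mbps: 3089.3 / 6 = 514.9 s ≈ 8.58 minutes.

8.6 minutes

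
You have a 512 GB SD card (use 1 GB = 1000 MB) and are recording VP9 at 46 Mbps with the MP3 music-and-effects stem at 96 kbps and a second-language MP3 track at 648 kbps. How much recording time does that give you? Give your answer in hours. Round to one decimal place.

Audio total: 96 + 648 = 744 kbps = 0.744 Mbps.
Total bitrate: 46 + 0.744 = 46.744 Mbps.
Capacity: 512 GB = 4,096,000 Mb.
Recording time: 4,096,000 / 46.744 = 87,626 s ≈ 24.3 hours.

24.3 hours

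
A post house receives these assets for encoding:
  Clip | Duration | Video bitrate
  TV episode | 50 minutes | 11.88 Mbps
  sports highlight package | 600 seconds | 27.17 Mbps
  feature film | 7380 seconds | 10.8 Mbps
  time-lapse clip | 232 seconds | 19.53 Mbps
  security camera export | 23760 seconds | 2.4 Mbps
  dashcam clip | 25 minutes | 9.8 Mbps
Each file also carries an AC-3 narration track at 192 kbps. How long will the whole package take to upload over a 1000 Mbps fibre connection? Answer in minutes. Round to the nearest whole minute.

4 minutes

Audio: 192 kbps = 0.192 Mbps.
TV episode: 12.072 Mbps × 3000 s = 36216.0 Mb
sports highlight package: 27.362 Mbps × 600 s = 16417.2 Mb
feature film: 10.992 Mbps × 7380 s = 81121.0 Mb
time-lapse clip: 19.722 Mbps × 232 s = 4575.5 Mb
security camera export: 2.592 Mbps × 23760 s = 61585.9 Mb
dashcam clip: 9.992 Mbps × 1500 s = 14988.0 Mb
Total: 214903.6 Mb = 26862.9 MB.
At 1000 Mbps: 214903.6 / 1000 = 215 s ≈ 3.58 minutes.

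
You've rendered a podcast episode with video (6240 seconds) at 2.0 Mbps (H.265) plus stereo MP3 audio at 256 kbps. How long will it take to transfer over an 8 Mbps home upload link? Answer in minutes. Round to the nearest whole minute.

Audio: 256 kbps = 0.256 Mbps.
Total bitrate: 2.256 Mbps.
File: 2.256 Mbps × 6240 s = 14077.4 Mb.
At 8 Mbps: 14077.4 / 8 = 1759.7 s ≈ 29.3 minutes.

29 minutes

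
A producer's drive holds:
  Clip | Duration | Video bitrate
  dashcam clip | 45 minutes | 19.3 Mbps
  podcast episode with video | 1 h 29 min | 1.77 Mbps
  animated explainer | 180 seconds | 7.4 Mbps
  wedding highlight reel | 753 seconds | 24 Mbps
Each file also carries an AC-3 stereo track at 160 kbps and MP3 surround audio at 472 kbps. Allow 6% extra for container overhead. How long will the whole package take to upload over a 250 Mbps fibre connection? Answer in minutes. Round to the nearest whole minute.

6 minutes

Audio total: 160 + 472 = 632 kbps = 0.632 Mbps.
dashcam clip: 19.932 Mbps × 2700 s × 1.06 = 57045.4 Mb
podcast episode with video: 2.402 Mbps × 5340 s × 1.06 = 13596.3 Mb
animated explainer: 8.032 Mbps × 180 s × 1.06 = 1532.5 Mb
wedding highlight reel: 24.632 Mbps × 753 s × 1.06 = 19660.8 Mb
Total: 91834.9 Mb = 11479.4 MB.
At 250 Mbps: 91834.9 / 250 = 367 s ≈ 6.12 minutes.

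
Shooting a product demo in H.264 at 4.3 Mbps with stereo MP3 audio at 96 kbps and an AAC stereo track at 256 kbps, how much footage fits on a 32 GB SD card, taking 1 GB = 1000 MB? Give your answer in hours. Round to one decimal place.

Audio total: 96 + 256 = 352 kbps = 0.352 Mbps.
Total bitrate: 4.3 + 0.352 = 4.652 Mbps.
Capacity: 32 GB = 256,000 Mb.
Recording time: 256,000 / 4.652 = 55,030 s ≈ 15.3 hours.

15.3 hours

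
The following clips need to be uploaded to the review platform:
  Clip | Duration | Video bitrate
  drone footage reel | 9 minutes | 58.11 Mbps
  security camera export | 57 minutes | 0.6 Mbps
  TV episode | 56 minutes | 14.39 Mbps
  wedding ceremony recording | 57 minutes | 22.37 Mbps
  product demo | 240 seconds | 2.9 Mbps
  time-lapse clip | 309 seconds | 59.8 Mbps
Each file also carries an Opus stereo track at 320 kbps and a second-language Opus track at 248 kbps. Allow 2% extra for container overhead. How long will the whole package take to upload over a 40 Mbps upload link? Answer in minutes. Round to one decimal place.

78.1 minutes

Audio total: 320 + 248 = 568 kbps = 0.568 Mbps.
drone footage reel: 58.678 Mbps × 540 s × 1.02 = 32319.8 Mb
security camera export: 1.168 Mbps × 3420 s × 1.02 = 4074.5 Mb
TV episode: 14.958 Mbps × 3360 s × 1.02 = 51264.1 Mb
wedding ceremony recording: 22.938 Mbps × 3420 s × 1.02 = 80016.9 Mb
product demo: 3.468 Mbps × 240 s × 1.02 = 849.0 Mb
time-lapse clip: 60.368 Mbps × 309 s × 1.02 = 19026.8 Mb
Total: 187551.0 Mb = 23443.9 MB.
At 40 Mbps: 187551.0 / 40 = 4689 s ≈ 78.1 minutes.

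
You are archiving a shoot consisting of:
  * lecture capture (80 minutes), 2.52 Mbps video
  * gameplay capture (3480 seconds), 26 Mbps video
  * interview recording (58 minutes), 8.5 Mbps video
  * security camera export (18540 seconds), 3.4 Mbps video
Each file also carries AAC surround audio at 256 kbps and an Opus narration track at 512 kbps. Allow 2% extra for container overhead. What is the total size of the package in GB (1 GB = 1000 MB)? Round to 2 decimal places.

27.85 GB

Audio total: 256 + 512 = 768 kbps = 0.768 Mbps.
lecture capture: 3.288 Mbps × 4800 s × 1.02 = 16098.0 Mb
gameplay capture: 26.768 Mbps × 3480 s × 1.02 = 95015.7 Mb
interview recording: 9.268 Mbps × 3480 s × 1.02 = 32897.7 Mb
security camera export: 4.168 Mbps × 18540 s × 1.02 = 78820.2 Mb
Total: 222831.6 Mb = 27854.0 MB.
= 27.85 GB.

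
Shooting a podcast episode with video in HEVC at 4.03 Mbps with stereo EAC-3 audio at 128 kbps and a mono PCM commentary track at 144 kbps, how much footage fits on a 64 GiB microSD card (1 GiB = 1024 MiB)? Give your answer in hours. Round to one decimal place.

35.5 hours

Audio total: 128 + 144 = 272 kbps = 0.272 Mbps.
Total bitrate: 4.03 + 0.272 = 4.302 Mbps.
Capacity: 64 GiB = 549,756 Mb.
Recording time: 549,756 / 4.302 = 127,791 s ≈ 35.5 hours.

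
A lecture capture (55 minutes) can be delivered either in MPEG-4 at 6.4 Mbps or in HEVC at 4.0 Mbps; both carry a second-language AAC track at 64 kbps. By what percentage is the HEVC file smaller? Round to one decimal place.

55 min = 3300 s
Audio: 64 kbps = 0.064 Mbps.
MPEG-4: 6.464 Mbps × 3300 s = 21331.2 Mb = 2.483 GiB.
HEVC: 4.064 Mbps × 3300 s = 13411.2 Mb = 1.561 GiB.
Reduction: (1 − 1.561/2.483) × 100 = 37.13%.

37.1%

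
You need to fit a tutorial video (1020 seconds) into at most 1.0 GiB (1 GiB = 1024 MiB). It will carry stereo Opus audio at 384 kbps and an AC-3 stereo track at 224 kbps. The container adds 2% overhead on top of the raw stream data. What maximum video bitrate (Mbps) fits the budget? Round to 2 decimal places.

Budget: 1.0 GiB = 8589.9 Mb.
Stream payload after overhead: 8589.9 / 1.02 = 8421.5 Mb.
Total bitrate budget: 8421.5 Mb / 1020 s = 8.256 Mbps.
Audio total: 384 + 224 = 608 kbps = 0.608 Mbps.
Video: 8.256 − 0.608 = 7.648 Mbps.

7.65 Mbps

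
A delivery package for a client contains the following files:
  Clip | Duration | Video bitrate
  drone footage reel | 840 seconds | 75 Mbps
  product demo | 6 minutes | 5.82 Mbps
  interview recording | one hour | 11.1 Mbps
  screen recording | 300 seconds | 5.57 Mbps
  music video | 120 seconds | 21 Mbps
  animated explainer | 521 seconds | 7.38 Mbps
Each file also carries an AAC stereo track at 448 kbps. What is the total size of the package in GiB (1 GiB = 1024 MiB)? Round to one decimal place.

Audio: 448 kbps = 0.448 Mbps.
drone footage reel: 75.448 Mbps × 840 s = 63376.3 Mb
product demo: 6.268 Mbps × 360 s = 2256.5 Mb
interview recording: 11.548 Mbps × 3600 s = 41572.8 Mb
screen recording: 6.018 Mbps × 300 s = 1805.4 Mb
music video: 21.448 Mbps × 120 s = 2573.8 Mb
animated explainer: 7.828 Mbps × 521 s = 4078.4 Mb
Total: 115663.1 Mb = 14457.9 MB.
= 13.46 GiB.

13.5 GiB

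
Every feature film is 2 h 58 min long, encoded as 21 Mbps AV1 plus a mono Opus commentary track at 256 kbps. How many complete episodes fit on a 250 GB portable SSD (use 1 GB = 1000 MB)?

2 h 58 min = 178 min = 10680 s
Audio: 256 kbps = 0.256 Mbps.
Total bitrate: 21.256 Mbps.
Per item: 21.256 Mbps × 10680 s = 227,014 Mb = 28,377 MB.
Capacity: 250 GB = 2,000,000 Mb; 8.81 items → 8 complete.

8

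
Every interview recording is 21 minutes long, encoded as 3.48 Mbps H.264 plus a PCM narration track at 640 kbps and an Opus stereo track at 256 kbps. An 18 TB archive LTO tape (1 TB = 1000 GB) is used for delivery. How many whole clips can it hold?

26116

21 min = 1260 s
Audio total: 640 + 256 = 896 kbps = 0.896 Mbps.
Total bitrate: 4.376 Mbps.
Per item: 4.376 Mbps × 1260 s = 5,514 Mb = 689.2 MB.
Capacity: 18 TB = 144,000,000 Mb; 26116.48 items → 26116 complete.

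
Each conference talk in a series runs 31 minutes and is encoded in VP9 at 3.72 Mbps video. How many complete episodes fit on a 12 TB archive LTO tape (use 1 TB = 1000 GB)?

13874

31 min = 1860 s
Per item: 3.720 Mbps × 1860 s = 6,919 Mb = 864.9 MB.
Capacity: 12 TB = 96,000,000 Mb; 13874.44 items → 13874 complete.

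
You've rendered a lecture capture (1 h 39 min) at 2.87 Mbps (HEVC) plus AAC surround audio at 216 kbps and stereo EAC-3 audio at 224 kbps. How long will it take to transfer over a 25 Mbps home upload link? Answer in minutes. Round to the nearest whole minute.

1 h 39 min = 99 min = 5940 s
Audio total: 216 + 224 = 440 kbps = 0.440 Mbps.
Total bitrate: 3.310 Mbps.
File: 3.310 Mbps × 5940 s = 19661.4 Mb.
At 25 Mbps: 19661.4 / 25 = 786.5 s ≈ 13.1 minutes.

13 minutes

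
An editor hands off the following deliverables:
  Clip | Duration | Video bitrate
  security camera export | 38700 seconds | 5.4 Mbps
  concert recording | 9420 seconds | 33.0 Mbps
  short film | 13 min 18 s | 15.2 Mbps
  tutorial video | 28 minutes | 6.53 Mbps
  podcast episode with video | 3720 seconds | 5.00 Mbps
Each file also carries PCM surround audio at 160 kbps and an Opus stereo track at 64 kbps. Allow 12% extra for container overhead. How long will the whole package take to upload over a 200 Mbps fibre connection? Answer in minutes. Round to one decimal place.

Audio total: 160 + 64 = 224 kbps = 0.224 Mbps.
security camera export: 5.624 Mbps × 38700 s × 1.12 = 243766.7 Mb
concert recording: 33.224 Mbps × 9420 s × 1.12 = 350526.5 Mb
short film: 15.424 Mbps × 798 s × 1.12 = 13785.4 Mb
tutorial video: 6.754 Mbps × 1680 s × 1.12 = 12708.3 Mb
podcast episode with video: 5.224 Mbps × 3720 s × 1.12 = 21765.3 Mb
Total: 642552.1 Mb = 80319.0 MB.
At 200 Mbps: 642552.1 / 200 = 3213 s ≈ 53.5 minutes.

53.5 minutes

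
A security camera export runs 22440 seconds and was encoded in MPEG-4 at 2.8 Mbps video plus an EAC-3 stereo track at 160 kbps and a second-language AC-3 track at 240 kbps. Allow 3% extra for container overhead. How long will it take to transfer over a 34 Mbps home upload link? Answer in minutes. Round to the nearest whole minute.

36 minutes

Audio total: 160 + 240 = 400 kbps = 0.400 Mbps.
Total bitrate: 3.200 Mbps.
File: 3.200 Mbps × 22440 s = 71808.0 Mb.
With 3% container overhead: ×1.03. → 73962.2 Mb.
At 34 Mbps: 73962.2 / 34 = 2175.4 s ≈ 36.3 minutes.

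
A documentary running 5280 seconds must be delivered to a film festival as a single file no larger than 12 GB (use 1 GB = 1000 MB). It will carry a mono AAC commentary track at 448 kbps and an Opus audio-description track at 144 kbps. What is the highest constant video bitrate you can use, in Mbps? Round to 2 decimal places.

Budget: 12 GB = 96000.0 Mb.
Total bitrate budget: 96000.0 Mb / 5280 s = 18.182 Mbps.
Audio total: 448 + 144 = 592 kbps = 0.592 Mbps.
Video: 18.182 − 0.592 = 17.590 Mbps.

17.59 Mbps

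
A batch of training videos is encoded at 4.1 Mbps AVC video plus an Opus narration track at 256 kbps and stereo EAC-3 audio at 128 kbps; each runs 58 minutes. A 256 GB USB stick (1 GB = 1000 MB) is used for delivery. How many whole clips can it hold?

58 min = 3480 s
Audio total: 256 + 128 = 384 kbps = 0.384 Mbps.
Total bitrate: 4.484 Mbps.
Per item: 4.484 Mbps × 3480 s = 15,604 Mb = 1,951 MB.
Capacity: 256 GB = 2,048,000 Mb; 131.25 items → 131 complete.

131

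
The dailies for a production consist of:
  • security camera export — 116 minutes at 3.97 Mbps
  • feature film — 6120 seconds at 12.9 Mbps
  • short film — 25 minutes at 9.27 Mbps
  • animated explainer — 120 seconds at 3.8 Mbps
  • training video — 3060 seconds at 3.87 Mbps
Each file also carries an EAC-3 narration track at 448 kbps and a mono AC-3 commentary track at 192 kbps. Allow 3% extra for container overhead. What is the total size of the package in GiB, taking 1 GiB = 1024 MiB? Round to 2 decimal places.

Audio total: 448 + 192 = 640 kbps = 0.640 Mbps.
security camera export: 4.610 Mbps × 6960 s × 1.03 = 33048.2 Mb
feature film: 13.540 Mbps × 6120 s × 1.03 = 85350.7 Mb
short film: 9.910 Mbps × 1500 s × 1.03 = 15311.0 Mb
animated explainer: 4.440 Mbps × 120 s × 1.03 = 548.8 Mb
training video: 4.510 Mbps × 3060 s × 1.03 = 14214.6 Mb
Total: 148473.3 Mb = 18559.2 MB.
= 17.28 GiB.

17.28 GiB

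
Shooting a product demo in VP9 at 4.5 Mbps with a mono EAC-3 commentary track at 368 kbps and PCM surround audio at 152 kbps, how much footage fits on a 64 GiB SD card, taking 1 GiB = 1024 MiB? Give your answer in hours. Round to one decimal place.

30.4 hours

Audio total: 368 + 152 = 520 kbps = 0.520 Mbps.
Total bitrate: 4.5 + 0.520 = 5.020 Mbps.
Capacity: 64 GiB = 549,756 Mb.
Recording time: 549,756 / 5.020 = 109,513 s ≈ 30.4 hours.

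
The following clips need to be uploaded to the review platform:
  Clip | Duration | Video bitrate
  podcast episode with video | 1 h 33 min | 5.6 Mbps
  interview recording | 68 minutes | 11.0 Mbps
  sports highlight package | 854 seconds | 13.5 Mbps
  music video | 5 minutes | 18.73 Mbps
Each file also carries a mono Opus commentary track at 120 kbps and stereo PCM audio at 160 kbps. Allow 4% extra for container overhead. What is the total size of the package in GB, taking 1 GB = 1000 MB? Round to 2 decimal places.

Audio total: 120 + 160 = 280 kbps = 0.280 Mbps.
podcast episode with video: 5.880 Mbps × 5580 s × 1.04 = 34122.8 Mb
interview recording: 11.280 Mbps × 4080 s × 1.04 = 47863.3 Mb
sports highlight package: 13.780 Mbps × 854 s × 1.04 = 12238.8 Mb
music video: 19.010 Mbps × 300 s × 1.04 = 5931.1 Mb
Total: 100156.1 Mb = 12519.5 MB.
= 12.52 GB.

12.52 GB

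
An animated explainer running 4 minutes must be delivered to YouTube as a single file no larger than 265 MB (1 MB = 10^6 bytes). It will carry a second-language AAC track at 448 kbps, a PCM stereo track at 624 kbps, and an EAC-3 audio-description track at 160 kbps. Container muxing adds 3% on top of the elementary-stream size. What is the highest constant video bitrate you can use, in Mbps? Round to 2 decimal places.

Budget: 265 MB = 2120.0 Mb.
Stream payload after overhead: 2120.0 / 1.03 = 2058.3 Mb.
4 min = 240 s
Total bitrate budget: 2058.3 Mb / 240 s = 8.576 Mbps.
Audio total: 448 + 624 + 160 = 1232 kbps = 1.232 Mbps.
Video: 8.576 − 1.232 = 7.344 Mbps.

7.34 Mbps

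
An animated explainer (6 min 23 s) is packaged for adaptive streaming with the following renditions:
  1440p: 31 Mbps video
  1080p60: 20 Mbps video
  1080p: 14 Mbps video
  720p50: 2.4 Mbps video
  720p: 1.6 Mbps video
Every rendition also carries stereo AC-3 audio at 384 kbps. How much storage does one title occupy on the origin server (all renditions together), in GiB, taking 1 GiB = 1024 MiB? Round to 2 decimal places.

3.16 GiB

6 min 23 s = 383 s
Audio: 384 kbps = 0.384 Mbps.
Sum of rendition bitrates: (31+0.384) + (20+0.384) + (14+0.384) + (2.4+0.384) + (1.6+0.384) = 70.920 Mbps.
× 383 s = 27,162 Mb = 3,395 MB = 3.162 GiB.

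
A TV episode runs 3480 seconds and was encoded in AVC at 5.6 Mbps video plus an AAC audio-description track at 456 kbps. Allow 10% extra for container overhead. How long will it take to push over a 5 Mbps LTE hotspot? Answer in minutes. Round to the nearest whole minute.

Audio: 456 kbps = 0.456 Mbps.
Total bitrate: 6.056 Mbps.
File: 6.056 Mbps × 3480 s = 21074.9 Mb.
With 10% container overhead: ×1.10. → 23182.4 Mb.
At 5 Mbps: 23182.4 / 5 = 4636.5 s ≈ 77.3 minutes.

77 minutes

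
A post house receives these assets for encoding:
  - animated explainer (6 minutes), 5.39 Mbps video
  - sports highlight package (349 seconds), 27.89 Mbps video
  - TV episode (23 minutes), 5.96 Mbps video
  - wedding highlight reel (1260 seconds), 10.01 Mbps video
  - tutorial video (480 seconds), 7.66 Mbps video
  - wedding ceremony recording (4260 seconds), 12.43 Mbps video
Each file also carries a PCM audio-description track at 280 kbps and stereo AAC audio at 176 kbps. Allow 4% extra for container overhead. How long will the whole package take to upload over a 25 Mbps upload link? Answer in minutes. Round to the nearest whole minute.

Audio total: 280 + 176 = 456 kbps = 0.456 Mbps.
animated explainer: 5.846 Mbps × 360 s × 1.04 = 2188.7 Mb
sports highlight package: 28.346 Mbps × 349 s × 1.04 = 10288.5 Mb
TV episode: 6.416 Mbps × 1380 s × 1.04 = 9208.2 Mb
wedding highlight reel: 10.466 Mbps × 1260 s × 1.04 = 13714.6 Mb
tutorial video: 8.116 Mbps × 480 s × 1.04 = 4051.5 Mb
wedding ceremony recording: 12.886 Mbps × 4260 s × 1.04 = 57090.1 Mb
Total: 96541.7 Mb = 12067.7 MB.
At 25 Mbps: 96541.7 / 25 = 3862 s ≈ 64.4 minutes.

64 minutes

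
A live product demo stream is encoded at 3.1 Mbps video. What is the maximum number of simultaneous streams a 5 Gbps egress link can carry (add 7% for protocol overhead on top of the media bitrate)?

1507

On the wire with 7% overhead: 3.317 Mbps.
5 Gbps = 5,000 Mbps; 5,000 / 3.317 = 1507.39 → 1507 viewers.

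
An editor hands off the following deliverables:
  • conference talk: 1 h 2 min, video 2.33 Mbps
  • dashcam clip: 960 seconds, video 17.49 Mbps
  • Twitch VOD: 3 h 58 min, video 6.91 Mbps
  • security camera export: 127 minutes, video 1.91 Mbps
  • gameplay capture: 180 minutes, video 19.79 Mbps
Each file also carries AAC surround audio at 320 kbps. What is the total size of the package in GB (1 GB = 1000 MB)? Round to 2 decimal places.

45.55 GB

Audio: 320 kbps = 0.320 Mbps.
conference talk: 2.650 Mbps × 3720 s = 9858.0 Mb
dashcam clip: 17.810 Mbps × 960 s = 17097.6 Mb
Twitch VOD: 7.230 Mbps × 14280 s = 103244.4 Mb
security camera export: 2.230 Mbps × 7620 s = 16992.6 Mb
gameplay capture: 20.110 Mbps × 10800 s = 217188.0 Mb
Total: 364380.6 Mb = 45547.6 MB.
= 45.55 GB.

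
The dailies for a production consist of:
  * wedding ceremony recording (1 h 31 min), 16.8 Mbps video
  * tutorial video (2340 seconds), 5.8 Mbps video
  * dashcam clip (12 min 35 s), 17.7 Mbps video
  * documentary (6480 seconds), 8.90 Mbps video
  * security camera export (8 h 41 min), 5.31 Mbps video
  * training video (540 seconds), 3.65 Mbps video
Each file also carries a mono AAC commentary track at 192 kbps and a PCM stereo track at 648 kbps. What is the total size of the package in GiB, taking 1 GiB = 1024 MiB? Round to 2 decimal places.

Audio total: 192 + 648 = 840 kbps = 0.840 Mbps.
wedding ceremony recording: 17.640 Mbps × 5460 s = 96314.4 Mb
tutorial video: 6.640 Mbps × 2340 s = 15537.6 Mb
dashcam clip: 18.540 Mbps × 755 s = 13997.7 Mb
documentary: 9.740 Mbps × 6480 s = 63115.2 Mb
security camera export: 6.150 Mbps × 31260 s = 192249.0 Mb
training video: 4.490 Mbps × 540 s = 2424.6 Mb
Total: 383638.5 Mb = 47954.8 MB.
= 44.66 GiB.

44.66 GiB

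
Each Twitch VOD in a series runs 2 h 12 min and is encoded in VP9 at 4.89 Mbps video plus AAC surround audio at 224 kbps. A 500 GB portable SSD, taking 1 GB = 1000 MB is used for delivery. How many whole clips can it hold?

98

2 h 12 min = 132 min = 7920 s
Audio: 224 kbps = 0.224 Mbps.
Total bitrate: 5.114 Mbps.
Per item: 5.114 Mbps × 7920 s = 40,503 Mb = 5,063 MB.
Capacity: 500 GB = 4,000,000 Mb; 98.76 items → 98 complete.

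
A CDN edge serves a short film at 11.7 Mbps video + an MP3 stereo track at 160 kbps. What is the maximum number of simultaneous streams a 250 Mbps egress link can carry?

21

Audio: 160 kbps = 0.160 Mbps.
Per-viewer media rate: 11.860 Mbps.
250 Mbps = 250.0 Mbps; 250.0 / 11.860 = 21.08 → 21 viewers.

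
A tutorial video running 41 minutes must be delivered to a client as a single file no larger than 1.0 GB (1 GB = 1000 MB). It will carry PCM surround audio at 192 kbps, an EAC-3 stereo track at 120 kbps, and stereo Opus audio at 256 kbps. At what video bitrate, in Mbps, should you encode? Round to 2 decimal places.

Budget: 1.0 GB = 8000.0 Mb.
41 min = 2460 s
Total bitrate budget: 8000.0 Mb / 2460 s = 3.252 Mbps.
Audio total: 192 + 120 + 256 = 568 kbps = 0.568 Mbps.
Video: 3.252 − 0.568 = 2.684 Mbps.

2.68 Mbps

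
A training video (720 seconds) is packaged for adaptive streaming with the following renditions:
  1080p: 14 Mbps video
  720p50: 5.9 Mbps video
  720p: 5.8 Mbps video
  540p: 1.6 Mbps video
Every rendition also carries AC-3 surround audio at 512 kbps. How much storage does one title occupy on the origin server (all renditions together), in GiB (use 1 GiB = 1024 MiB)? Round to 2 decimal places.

2.46 GiB

Audio: 512 kbps = 0.512 Mbps.
Sum of rendition bitrates: (14+0.512) + (5.9+0.512) + (5.8+0.512) + (1.6+0.512) = 29.348 Mbps.
× 720 s = 21,131 Mb = 2,641 MB = 2.460 GiB.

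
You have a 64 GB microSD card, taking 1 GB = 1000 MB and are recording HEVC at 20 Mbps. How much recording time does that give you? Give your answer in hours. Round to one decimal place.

7.1 hours

Capacity: 64 GB = 512,000 Mb.
Recording time: 512,000 / 20.000 = 25,600 s ≈ 7.11 hours.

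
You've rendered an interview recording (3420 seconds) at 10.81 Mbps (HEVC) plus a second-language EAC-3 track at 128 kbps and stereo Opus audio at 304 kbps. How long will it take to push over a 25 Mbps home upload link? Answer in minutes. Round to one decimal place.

25.6 minutes

Audio total: 128 + 304 = 432 kbps = 0.432 Mbps.
Total bitrate: 11.242 Mbps.
File: 11.242 Mbps × 3420 s = 38447.6 Mb.
At 25 Mbps: 38447.6 / 25 = 1537.9 s ≈ 25.6 minutes.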